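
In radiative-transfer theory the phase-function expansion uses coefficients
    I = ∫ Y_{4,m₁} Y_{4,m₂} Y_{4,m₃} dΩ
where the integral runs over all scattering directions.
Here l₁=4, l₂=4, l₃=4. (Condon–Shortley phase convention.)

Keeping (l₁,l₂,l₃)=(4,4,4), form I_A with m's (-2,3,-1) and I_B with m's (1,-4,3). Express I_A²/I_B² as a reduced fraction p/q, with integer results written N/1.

Shared (l₁,l₂,l₃)=(4,4,4): N and (l;000)² cancel in I_A²/I_B².
A: Δ = 4!·4!·4!/13! = 1/450450; Racah Σ t=3..4: t=3:−1/864 t=4:+1/576 = 1/1728; ⇒ 3j(4 4 4; -2 3 -1)² = 5/1287, sgn -1
B: Δ = 4!·4!·4!/13! = 1/450450; Racah Σ t=0..0: t=0:+1/3456 = 1/3456; ⇒ 3j(4 4 4; 1 -4 3)² = 35/1287, sgn -1
I_A²/I_B² = (5/1287)/(35/1287) = 1/7

1/7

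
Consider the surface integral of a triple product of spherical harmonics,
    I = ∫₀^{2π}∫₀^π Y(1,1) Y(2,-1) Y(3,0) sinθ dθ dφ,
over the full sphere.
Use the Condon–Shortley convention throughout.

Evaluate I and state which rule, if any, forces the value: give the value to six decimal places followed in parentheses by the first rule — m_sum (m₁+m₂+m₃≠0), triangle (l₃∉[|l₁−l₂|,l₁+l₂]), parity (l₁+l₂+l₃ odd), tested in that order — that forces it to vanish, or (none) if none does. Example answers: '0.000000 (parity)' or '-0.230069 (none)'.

Rules hold: Σm=0, L=6 even, 1≤3≤3.
N = 3·5·7 = 105
Δ = 0!·2!·4!/7! = 1/105
Racah Σ t=0..0: t=0:+1/4 = 1/4
⇒ 3j(1 2 3; 0 0 0)² = 3/35, sgn -1
Racah Σ t=0..0: t=0:+1/12 = 1/12
⇒ 3j(1 2 3; 1 -1 0)² = 1/35, sgn -1
4πI² = N·(3j₀)²·(3jₘ)² = 9/35
I = +1·√(0.257143/4π) = 0.14304817
No selection rule forces the value: the integral is nonzero (none).

0.143048 (none)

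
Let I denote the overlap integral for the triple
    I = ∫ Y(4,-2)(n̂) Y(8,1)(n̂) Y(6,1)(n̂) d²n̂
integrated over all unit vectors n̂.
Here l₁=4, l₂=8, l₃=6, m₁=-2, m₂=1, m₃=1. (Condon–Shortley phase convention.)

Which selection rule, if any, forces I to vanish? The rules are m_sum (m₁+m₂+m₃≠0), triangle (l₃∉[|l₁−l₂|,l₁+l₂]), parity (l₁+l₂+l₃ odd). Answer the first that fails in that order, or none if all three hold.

Σmᵢ = 0  ✓
l₃∈[|l₁−l₂|,l₁+l₂]=[4,12], have l₃=6  ✓
Σlᵢ = 18 ⇒ even  ✓

none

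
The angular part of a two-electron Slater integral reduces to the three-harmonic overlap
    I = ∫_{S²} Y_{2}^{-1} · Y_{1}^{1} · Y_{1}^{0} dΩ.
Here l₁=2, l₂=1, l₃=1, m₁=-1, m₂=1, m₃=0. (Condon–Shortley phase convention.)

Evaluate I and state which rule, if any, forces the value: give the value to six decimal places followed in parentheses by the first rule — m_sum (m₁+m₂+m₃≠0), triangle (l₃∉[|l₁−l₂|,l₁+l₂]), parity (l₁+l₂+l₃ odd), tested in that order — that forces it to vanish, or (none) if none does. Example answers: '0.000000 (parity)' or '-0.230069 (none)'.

-0.218510 (none)

Rules hold: Σm=0, L=4 even, 1≤1≤3.
N = 5·3·3 = 45
Δ = 2!·2!·0!/5! = 1/30
Racah Σ t=1..1: t=1:−1/1 = -1/1
⇒ 3j(2 1 1; 0 0 0)² = 2/15, sgn +1
Racah Σ t=2..2: t=2:+1/2 = 1/2
⇒ 3j(2 1 1; -1 1 0)² = 1/10, sgn -1
4πI² = N·(3j₀)²·(3jₘ)² = 3/5
I = -1·√(0.6/4π) = -0.21850969
No selection rule forces the value: the integral is nonzero (none).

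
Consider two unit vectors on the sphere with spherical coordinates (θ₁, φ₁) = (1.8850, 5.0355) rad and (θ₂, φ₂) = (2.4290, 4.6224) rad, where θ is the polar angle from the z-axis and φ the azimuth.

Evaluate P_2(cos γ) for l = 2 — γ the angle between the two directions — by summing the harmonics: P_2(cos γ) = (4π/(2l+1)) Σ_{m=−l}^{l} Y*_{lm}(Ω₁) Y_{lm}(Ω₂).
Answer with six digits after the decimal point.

0.468035

Summing Y*_{l m}(θ₁,φ₁)·Y_{l m}(θ₂,φ₂) over m ∈ [−2, 2]; prefactor 4π/(2·2+1) = 2.513274:
  term(m=-2) = (0.039093, 0.042421)   from Y*(Ω₁)=(-0.278931, -0.210387), Y(Ω₂)=(-0.162447, -0.029557)
  term(m=-1) = (0.079484, 0.034840)   from Y*(Ω₁)=(-0.072100, 0.215323), Y(Ω₂)=(0.034346, -0.380640)
  term(m=+0) = (-0.050930, -0.000000)   from Y*(Ω₁)=(-0.225015, -0.000000), Y(Ω₂)=(0.226339, 0.000000)
  term(m=+1) = (0.079484, -0.034840)   from Y*(Ω₁)=(0.072100, 0.215323), Y(Ω₂)=(-0.034346, -0.380640)
  term(m=+2) = (0.039093, -0.042421)   from Y*(Ω₁)=(-0.278931, 0.210387), Y(Ω₂)=(-0.162447, 0.029557)
Accumulated sum (0.186225, 0.000000); after 4π/(2l+1) scaling, (0.468035, 0.000000) ⇒ P_2 = 0.468035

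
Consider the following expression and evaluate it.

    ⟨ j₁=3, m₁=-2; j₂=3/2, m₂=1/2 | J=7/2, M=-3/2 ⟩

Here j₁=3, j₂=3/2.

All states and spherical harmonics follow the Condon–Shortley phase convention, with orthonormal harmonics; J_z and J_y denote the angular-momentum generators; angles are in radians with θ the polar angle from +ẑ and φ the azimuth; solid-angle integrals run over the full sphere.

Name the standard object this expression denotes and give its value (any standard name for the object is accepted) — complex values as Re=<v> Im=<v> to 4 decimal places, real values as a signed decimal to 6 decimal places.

This is a Clebsch–Gordan (vector-coupling) coefficient.
triangle: 1!·5!·2!/9! = 240/362880
(j±m)!: 1!·5!·2!·1!·2!·5! = 57600
prefactor² = (2J+1)·Δ·N² = 6400/21
  k=0: +1/(0!·1!·5!·2!·0!·0!) = 1/240
  k=1: −1/(1!·0!·4!·1!·1!·1!) = -1/24
Σ = -3/80  ⇒  CG² = 6400/21·(-3/80)² = 3/7
CG = −√(3/7) = -0.654654

Clebsch–Gordan coefficient, −√(3/7) ≈ -0.654654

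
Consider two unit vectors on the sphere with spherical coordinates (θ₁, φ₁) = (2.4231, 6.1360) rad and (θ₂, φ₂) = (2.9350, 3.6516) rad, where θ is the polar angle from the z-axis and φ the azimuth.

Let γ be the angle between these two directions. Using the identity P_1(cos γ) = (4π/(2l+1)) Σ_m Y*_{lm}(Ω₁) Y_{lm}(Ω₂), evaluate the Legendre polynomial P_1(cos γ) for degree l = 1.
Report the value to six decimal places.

0.629891

Expand P_1 via completeness: Σ_{m} conj(Y_{1,m}) at Ω₁ times Y_{1,m} at Ω₂ —
  m=-1: (0.22496 - 0.03335j) × (-0.06185 + 0.03460j) = -0.01276 + 0.00985j  (running Σ = -0.01276 + 0.00985j)
  m=0: (-0.36782 + 0.00000j) × (-0.47821 + 0.00000j) = 0.17590 + 0.00000j  (running Σ = 0.16314 + 0.00985j)
  m=1: (-0.22496 - 0.03335j) × (0.06185 + 0.03460j) = -0.01276 - 0.00985j  (running Σ = 0.15038 + 0.00000j)
Total Σ_m = 0.15038 + 0.00000j. Multiply by 4.188790: 0.62989 + 0.00000j. P_1(cos γ) = 0.629891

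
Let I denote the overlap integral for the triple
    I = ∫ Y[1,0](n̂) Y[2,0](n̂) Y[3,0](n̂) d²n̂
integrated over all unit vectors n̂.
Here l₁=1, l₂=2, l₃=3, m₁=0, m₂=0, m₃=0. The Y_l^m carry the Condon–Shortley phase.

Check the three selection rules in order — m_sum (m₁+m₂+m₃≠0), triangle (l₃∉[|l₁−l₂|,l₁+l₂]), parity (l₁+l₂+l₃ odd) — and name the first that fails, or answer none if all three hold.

Σmᵢ = 0  ✓
l₃∈[|l₁−l₂|,l₁+l₂]=[1,3], have l₃=3  ✓
Σlᵢ = 6 ⇒ even  ✓

none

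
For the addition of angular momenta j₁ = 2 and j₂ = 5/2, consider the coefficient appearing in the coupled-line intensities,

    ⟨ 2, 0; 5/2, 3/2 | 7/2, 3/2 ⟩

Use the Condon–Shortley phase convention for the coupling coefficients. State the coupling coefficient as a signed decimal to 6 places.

−√(2/7) ≈ -0.534522

j₁+j₂−J=1  J+j₁−j₂=3  J−j₁+j₂=4  j₁+j₂+J+1=9
(j₁±m₁, j₂±m₂, J±M) = (2,2,4,1,5,2)
P² = 512/7
sum k=0..1:
  [0] +1/48 = 1/48
  [1] −1/12 = -1/12
S = -1/16
C² = P²·S² = 2/7 ; C = -0.534522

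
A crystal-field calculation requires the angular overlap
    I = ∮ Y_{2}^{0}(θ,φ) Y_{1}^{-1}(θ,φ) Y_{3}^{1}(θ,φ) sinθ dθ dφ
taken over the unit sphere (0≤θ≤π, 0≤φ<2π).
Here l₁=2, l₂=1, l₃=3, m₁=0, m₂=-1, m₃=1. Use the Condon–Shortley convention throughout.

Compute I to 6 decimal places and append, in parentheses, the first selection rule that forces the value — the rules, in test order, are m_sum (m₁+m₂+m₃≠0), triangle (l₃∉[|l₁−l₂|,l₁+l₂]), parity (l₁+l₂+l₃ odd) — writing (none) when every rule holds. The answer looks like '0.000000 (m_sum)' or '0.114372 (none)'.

Checks pass: Σm=0; 6 even; l₃=3∈[1,3].
(2·2+1)(2·1+1)(2·3+1) = 105
Δ: 0! 4! 2! / 7! → 1/105
sum: t=0:+1/4 = 1/4
3j²(2 1 3; 0 0 0) = Δ·Π!·Σ² = 3/35  (sign -1)
sum: t=0:+1/8 = 1/8
3j²(2 1 3; 0 -1 1) = Δ·Π!·Σ² = 2/35  (sign +1)
combine: 4πI² = 105·3/35·2/35 = 18/35
take √, sign -1: I = -0.20230066
No selection rule forces the value: the integral is nonzero (none).

-0.202301 (none)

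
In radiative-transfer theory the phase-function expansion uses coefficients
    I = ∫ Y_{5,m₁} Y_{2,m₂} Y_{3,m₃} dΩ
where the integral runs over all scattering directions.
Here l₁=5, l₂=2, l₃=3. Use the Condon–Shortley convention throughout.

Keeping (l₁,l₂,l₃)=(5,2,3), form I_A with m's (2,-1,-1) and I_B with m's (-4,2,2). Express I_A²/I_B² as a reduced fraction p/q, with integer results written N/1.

Shared (l₁,l₂,l₃)=(5,2,3): N and (l;000)² cancel in I_A²/I_B².
A: Δ = 4!·6!·0!/11! = 1/2310; Racah Σ t=1..1: t=1:−1/288 = -1/288; ⇒ 3j(5 2 3; 2 -1 -1)² = 1/22, sgn -1
B: Δ = 4!·6!·0!/11! = 1/2310; Racah Σ t=4..4: t=4:+1/2880 = 1/2880; ⇒ 3j(5 2 3; -4 2 2)² = 3/55, sgn -1
I_A²/I_B² = (1/22)/(3/55) = 5/6

5/6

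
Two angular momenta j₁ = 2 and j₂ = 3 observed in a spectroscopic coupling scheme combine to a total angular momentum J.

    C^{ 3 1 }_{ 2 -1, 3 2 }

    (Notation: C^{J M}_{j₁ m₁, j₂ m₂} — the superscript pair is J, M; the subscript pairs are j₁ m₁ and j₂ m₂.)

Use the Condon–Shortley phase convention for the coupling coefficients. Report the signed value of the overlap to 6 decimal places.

√[7·2!2!4!/9! · 1!3!5!1!4!2!] = √(64)
  +(−1)^1/∏(1,1,2,4,0,0)! = -1/48  (running -1/48)
  +(−1)^2/∏(2,0,1,3,1,1)! = 1/12  (running 1/16)
⟨..|..⟩ = √(64)·(1/16) = +0.500000

+0.500000  (= +√(1/4))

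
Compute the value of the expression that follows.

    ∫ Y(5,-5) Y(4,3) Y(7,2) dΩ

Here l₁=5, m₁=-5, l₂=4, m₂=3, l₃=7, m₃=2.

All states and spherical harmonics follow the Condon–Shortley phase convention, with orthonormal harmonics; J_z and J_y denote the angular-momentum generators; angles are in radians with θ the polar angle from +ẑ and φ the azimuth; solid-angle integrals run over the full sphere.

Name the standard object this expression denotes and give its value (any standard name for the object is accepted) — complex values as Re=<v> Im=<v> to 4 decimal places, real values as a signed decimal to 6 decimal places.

This is a Gaunt coefficient — the integral of a triple product of spherical harmonics over the sphere.
Checks pass: Σm=0; 16 even; l₃=7∈[1,9].
(2·5+1)(2·4+1)(2·7+1) = 1485
Δ: 2! 8! 6! / 17! → 1/6126120
sum: t=0:+1/69120 t=1:−1/20736 t=2:+1/69120 = -1/51840
3j²(5 4 7; 0 0 0) = Δ·Π!·Σ² = 280/21879  (sign +1)
sum: t=2:+1/9676800 = 1/9676800
3j²(5 4 7; -5 3 2) = Δ·Π!·Σ² = 27/19448  (sign -1)
combine: 4πI² = 1485·280/21879·27/19448 = 14175/537251
take √, sign -1: I = -0.04582136

Gaunt coefficient, -0.045821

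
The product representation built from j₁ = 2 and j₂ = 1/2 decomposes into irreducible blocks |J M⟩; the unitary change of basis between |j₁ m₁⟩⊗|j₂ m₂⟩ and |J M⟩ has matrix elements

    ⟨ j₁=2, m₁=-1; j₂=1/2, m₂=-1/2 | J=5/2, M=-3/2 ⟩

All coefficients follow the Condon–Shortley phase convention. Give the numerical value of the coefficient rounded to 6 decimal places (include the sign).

+√(4/5) ≈ +0.894427

j₁+j₂−J=0  J+j₁−j₂=4  J−j₁+j₂=1  j₁+j₂+J+1=6
(j₁±m₁, j₂±m₂, J±M) = (1,3,0,1,1,4)
P² = 144/5
sum k=0..0:
  [0] +1/6 = 1/6
S = 1/6
C² = P²·S² = 4/5 ; C = +0.894427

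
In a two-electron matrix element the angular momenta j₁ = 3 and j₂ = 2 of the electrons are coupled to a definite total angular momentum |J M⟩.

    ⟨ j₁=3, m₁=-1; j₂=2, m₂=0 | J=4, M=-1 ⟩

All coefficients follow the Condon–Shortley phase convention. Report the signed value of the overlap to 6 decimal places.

triangle: 1!*5!*3!/10! = 720/3628800
(j±m)!: 2!*4!*2!*2!*3!*5! = 138240
prefactor² = (2J+1)*Δ*N² = 1728/7
  k=0: +1/(0!*1!*4!*2!*1!*1!) = 1/48
  k=1: −1/(1!*0!*3!*1!*2!*2!) = -1/24
Σ = -1/48  ⇒  CG² = 1728/7*(-1/48)² = 3/28
CG = −√(3/28) = -0.327327

−√(3/28) ≈ -0.327327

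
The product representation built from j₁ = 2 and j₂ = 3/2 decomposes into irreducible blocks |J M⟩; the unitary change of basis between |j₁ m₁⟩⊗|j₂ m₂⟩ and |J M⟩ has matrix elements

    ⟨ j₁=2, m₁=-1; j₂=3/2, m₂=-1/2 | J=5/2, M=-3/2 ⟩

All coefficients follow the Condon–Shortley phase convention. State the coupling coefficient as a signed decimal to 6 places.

−√(1/35) = -0.169031

√[6·1!3!2!/7! · 1!3!1!2!1!4!] = √(144/35)
  +(−1)^0/∏(0,1,3,1,0,1)! = 1/6  (running 1/6)
  +(−1)^1/∏(1,0,2,0,1,2)! = -1/4  (running -1/12)
⟨..|..⟩ = √(144/35)·(-1/12) = -0.169031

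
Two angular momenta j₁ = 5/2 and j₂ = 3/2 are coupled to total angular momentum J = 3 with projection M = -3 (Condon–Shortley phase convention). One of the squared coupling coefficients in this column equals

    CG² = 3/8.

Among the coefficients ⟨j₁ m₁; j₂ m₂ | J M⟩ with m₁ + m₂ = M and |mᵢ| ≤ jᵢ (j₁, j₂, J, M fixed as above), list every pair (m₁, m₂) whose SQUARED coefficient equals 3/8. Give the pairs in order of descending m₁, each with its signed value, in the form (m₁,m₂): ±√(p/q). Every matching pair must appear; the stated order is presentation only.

Admissible pairs with m₁+m₂ = M = -3: (-5/2,-1/2), (-3/2,-3/2)
  (m₁,m₂)=(-3/2,-3/2): CG² = 3/8, CG = +√(3/8)   ← matches the target
  (m₁,m₂)=(-5/2,-1/2): CG² = 5/8, CG = −√(5/8)
Pairs with CG² = 3/8: (-3/2,-3/2): +√(3/8)

(-3/2,-3/2): +√(3/8)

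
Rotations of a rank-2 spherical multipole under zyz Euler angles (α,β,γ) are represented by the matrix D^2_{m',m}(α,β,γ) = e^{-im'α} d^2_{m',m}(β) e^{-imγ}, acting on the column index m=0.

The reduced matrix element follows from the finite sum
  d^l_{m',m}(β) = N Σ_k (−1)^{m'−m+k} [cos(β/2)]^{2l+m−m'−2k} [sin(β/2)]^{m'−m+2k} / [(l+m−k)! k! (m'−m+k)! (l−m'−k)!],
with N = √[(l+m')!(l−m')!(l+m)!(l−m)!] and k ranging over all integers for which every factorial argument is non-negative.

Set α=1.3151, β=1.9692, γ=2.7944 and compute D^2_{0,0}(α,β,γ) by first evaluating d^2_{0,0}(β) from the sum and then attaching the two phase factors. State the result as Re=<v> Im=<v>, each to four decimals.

D^2_{0,0}(1.3151,1.9692,2.7944) = e^{-i·0·1.3151}·d^2_{0,0}(1.9692)·e^{-i·0·2.7944}. Compute d first:
c=cos(1.969200/2)=0.553196, s=sin(1.969200/2)=0.833051; N=√[2·2·2·2]=4.000000
Admissible k: 0..2 (factorial args all ≥0)
  k=0: (−1)^0·4.0000/(4)·0.5532^4·0.8331^0 = +0.093652
  k=1: (−1)^1·4.0000/(1)·0.5532^2·0.8331^2 = -0.849497
  k=2: (−1)^2·4.0000/(4)·0.5532^0·0.8331^4 = +0.481600
d^2_{0,0}(1.9692) = +0.093652 -0.849497 +0.481600 = -0.274245
Phases: e^{-i·(0)·1.3151}=+1.000000+0.000000i, e^{-i·(0)·2.7944}=+1.000000+0.000000i ⇒ D=-0.274245+0.000000i

Re=-0.2742 Im=0.0000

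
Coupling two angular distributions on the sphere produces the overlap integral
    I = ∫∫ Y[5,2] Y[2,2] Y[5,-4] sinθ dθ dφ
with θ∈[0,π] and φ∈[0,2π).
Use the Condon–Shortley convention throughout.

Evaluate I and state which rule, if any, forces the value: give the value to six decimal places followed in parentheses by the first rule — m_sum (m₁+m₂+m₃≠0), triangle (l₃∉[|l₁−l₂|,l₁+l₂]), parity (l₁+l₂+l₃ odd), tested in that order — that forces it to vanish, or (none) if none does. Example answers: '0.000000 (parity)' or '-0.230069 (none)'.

-0.137240 (none)

Rules hold: Σm=0, L=12 even, 3≤5≤7.
N = 11·5·11 = 605
Δ = 2!·8!·2!/13! = 1/38610
Racah Σ t=0..2: t=0:+1/2880 t=1:−1/576 t=2:+1/2880 = -1/960
⇒ 3j(5 2 5; 0 0 0)² = 10/429, sgn +1
Racah Σ t=2..2: t=2:+1/20160 = 1/20160
⇒ 3j(5 2 5; 2 2 -4)² = 12/715, sgn -1
4πI² = N·(3j₀)²·(3jₘ)² = 40/169
I = -1·√(0.236686/4π) = -0.13724032
No selection rule forces the value: the integral is nonzero (none).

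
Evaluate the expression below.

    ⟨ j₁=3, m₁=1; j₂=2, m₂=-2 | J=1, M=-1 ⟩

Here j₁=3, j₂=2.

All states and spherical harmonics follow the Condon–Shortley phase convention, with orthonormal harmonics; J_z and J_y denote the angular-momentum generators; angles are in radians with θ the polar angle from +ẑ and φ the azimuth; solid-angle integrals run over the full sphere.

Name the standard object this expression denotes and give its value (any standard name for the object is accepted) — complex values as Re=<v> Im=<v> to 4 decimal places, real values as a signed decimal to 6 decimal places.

This is a Clebsch–Gordan (vector-coupling) coefficient.
triangle: 4!·2!·0!/7! = 48/5040
(j±m)!: 4!·2!·0!·4!·0!·2! = 2304
prefactor² = (2J+1)·Δ·N² = 2304/35
  k=0: +1/(0!·4!·2!·0!·0!·0!) = 1/48
Σ = 1/48  ⇒  CG² = 2304/35·(1/48)² = 1/35
CG = +√(1/35) = +0.169031

Clebsch–Gordan coefficient, +√(1/35) ≈ +0.169031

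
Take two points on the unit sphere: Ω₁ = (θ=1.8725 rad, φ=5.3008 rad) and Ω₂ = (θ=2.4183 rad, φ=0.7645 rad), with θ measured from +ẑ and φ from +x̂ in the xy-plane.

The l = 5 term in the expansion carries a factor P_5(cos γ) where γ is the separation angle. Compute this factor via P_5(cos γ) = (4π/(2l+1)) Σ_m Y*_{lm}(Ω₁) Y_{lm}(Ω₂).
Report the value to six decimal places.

0.197913

Summing Y*_{l m}(θ₁,φ₁)·Y_{l m}(θ₂,φ₂) over m ∈ [−5, 5]; prefactor 4π/(2·5+1) = 1.142397:
  term(m=-5) = -0.01674 - 0.01383j   from Y*(Ω₁)=0.07302 + 0.36105j, Y(Ω₂)=-0.04580 + 0.03711j
  term(m=-4) = 0.05832 - 0.04956j   from Y*(Ω₁)=0.25568 - 0.25699j, Y(Ω₂)=0.21039 + 0.01763j
  term(m=-3) = -0.01268 - 0.02173j   from Y*(Ω₁)=0.06067 + 0.01195j, Y(Ω₂)=-0.26917 - 0.30523j
  term(m=-2) = 0.12092 - 0.04444j   from Y*(Ω₁)=-0.12956 - 0.31166j, Y(Ω₂)=-0.01595 + 0.38135j
  term(m=-1) = -0.00019 - 0.00109j   from Y*(Ω₁)=-0.01229 + 0.01843j, Y(Ω₂)=-0.03607 + 0.03460j
  term(m=+0) = -0.12600 + 0.00000j   from Y*(Ω₁)=-0.32355 + 0.00000j, Y(Ω₂)=0.38942 + 0.00000j
  term(m=+1) = -0.00019 + 0.00109j   from Y*(Ω₁)=0.01229 + 0.01843j, Y(Ω₂)=0.03607 + 0.03460j
  term(m=+2) = 0.12092 + 0.04444j   from Y*(Ω₁)=-0.12956 + 0.31166j, Y(Ω₂)=-0.01595 - 0.38135j
  term(m=+3) = -0.01268 + 0.02173j   from Y*(Ω₁)=-0.06067 + 0.01195j, Y(Ω₂)=0.26917 - 0.30523j
  term(m=+4) = 0.05832 + 0.04956j   from Y*(Ω₁)=0.25568 + 0.25699j, Y(Ω₂)=0.21039 - 0.01763j
  term(m=+5) = -0.01674 + 0.01383j   from Y*(Ω₁)=-0.07302 + 0.36105j, Y(Ω₂)=0.04580 + 0.03711j
Accumulated sum 0.17324 + 0.00000j; after 4π/(2l+1) scaling, 0.19791 + 0.00000j ⇒ P_5 = 0.197913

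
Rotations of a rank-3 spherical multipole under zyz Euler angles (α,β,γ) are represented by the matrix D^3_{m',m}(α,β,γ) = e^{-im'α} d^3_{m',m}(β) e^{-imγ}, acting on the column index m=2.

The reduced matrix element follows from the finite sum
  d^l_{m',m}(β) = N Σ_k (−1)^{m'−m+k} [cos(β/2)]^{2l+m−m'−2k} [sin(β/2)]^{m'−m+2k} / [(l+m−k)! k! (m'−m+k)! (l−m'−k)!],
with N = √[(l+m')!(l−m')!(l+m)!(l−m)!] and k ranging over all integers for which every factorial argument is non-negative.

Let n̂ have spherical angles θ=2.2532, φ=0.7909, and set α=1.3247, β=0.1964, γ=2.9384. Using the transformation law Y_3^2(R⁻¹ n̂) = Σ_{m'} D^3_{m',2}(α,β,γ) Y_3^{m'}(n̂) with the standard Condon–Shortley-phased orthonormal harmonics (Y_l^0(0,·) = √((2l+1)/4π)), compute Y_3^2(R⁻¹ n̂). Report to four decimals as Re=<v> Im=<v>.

Need the full column D^3_{m',2} for m'=−3..3 at α=1.3247, β=0.1964, γ=2.9384.
cos(β/2)=0.995182, sin(β/2)=0.098042
d^3_{-3,2}: single k=5 term ⇒ +0.000022;  D = -0.000007-0.000021i
d^3_{-2,2}: k∈[4..5] ⇒ +0.000458 -0.000001 = +0.000457;  D = -0.000455+0.000039i
d^3_{-1,2}: k∈[3..4] ⇒ +0.005875 -0.000029 = +0.005846;  D = -0.000933+0.005771i
d^3_{0,2}: k∈[2..3] ⇒ +0.051641 -0.000501 = +0.051140;  D = +0.046975+0.020215i
d^3_{1,2}: k∈[1..2] ⇒ +0.302640 -0.005875 = +0.296765;  D = +0.180184-0.235804i
d^3_{2,2}: k∈[0..1] ⇒ +0.971439 -0.047142 = +0.924298;  D = -0.575582-0.723209i
d^3_{3,2}: single k=0 term ⇒ -0.234424;  D = +0.213461-0.096897i
Y_3^{m'}(θ=2.2532,φ=0.7909) and Σ D·Y over m':
  (-0.0000-0.0000i)·(-0.1401-0.1356i)  (-0.0005+0.0000i)·(+0.0043+0.3882i)  (-0.0009+0.0058i)·(+0.1744-0.1763i)  (+0.0470+0.0202i)·(+0.2380+0.0000i)  (+0.1802-0.2358i)·(-0.1744-0.1763i)  (-0.5756-0.7232i)·(+0.0043-0.3882i)  (+0.2135-0.0969i)·(+0.1401-0.1356i)
Y_3^2(R⁻¹ n̂) = -0.327371+0.192961i

Re=-0.3274 Im=0.1930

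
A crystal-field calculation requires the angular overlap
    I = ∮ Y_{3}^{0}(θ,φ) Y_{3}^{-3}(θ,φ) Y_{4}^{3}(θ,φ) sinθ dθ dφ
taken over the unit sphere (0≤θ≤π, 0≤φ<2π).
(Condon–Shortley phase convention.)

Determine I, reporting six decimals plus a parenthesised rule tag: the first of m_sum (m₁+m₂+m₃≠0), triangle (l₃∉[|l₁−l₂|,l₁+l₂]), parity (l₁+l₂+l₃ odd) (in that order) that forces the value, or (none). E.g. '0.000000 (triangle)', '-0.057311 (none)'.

0.203551 (none)

Rules hold: Σm=0, L=10 even, 0≤4≤6.
N = 7·7·9 = 441
Δ = 2!·4!·4!/11! = 1/34650
Racah Σ t=0..2: t=0:+1/72 t=1:−1/16 t=2:+1/72 = -5/144
⇒ 3j(3 3 4; 0 0 0)² = 2/77, sgn -1
Racah Σ t=0..0: t=0:+1/288 = 1/288
⇒ 3j(3 3 4; 0 -3 3)² = 1/22, sgn -1
4πI² = N·(3j₀)²·(3jₘ)² = 63/121
I = +1·√(0.520661/4π) = 0.20355073
No selection rule forces the value: the integral is nonzero (none).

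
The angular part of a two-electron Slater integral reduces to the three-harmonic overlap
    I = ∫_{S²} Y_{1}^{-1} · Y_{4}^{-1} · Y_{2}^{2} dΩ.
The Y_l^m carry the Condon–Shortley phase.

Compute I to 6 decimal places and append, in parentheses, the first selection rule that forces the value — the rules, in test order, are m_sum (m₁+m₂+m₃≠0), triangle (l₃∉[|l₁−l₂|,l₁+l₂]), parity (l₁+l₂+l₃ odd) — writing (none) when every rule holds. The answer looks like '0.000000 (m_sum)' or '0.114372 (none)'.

0.000000 (triangle)

triangle: need 3≤l₃≤5, have 2; I=0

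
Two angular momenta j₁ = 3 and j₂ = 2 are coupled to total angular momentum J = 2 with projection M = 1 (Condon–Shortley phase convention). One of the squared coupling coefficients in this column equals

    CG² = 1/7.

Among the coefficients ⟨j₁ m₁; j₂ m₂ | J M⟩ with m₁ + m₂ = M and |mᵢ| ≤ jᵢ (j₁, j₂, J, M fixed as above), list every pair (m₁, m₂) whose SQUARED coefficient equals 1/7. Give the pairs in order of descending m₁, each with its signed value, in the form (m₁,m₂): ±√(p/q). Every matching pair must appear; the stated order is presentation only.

(1,0): −√(1/7)

Admissible pairs with m₁+m₂ = M = 1: (-1,2), (0,1), (1,0), (2,-1), (3,-2)
  (m₁,m₂)=(3,-2): CG² = 5/14, CG = +√(5/14)
  (m₁,m₂)=(2,-1): CG² = 0/1, CG = 0
  (m₁,m₂)=(1,0): CG² = 1/7, CG = −√(1/7)   ← matches the target
  (m₁,m₂)=(0,1): CG² = 2/7, CG = +√(2/7)
  (m₁,m₂)=(-1,2): CG² = 3/14, CG = −√(3/14)
Pairs with CG² = 1/7: (1,0): −√(1/7)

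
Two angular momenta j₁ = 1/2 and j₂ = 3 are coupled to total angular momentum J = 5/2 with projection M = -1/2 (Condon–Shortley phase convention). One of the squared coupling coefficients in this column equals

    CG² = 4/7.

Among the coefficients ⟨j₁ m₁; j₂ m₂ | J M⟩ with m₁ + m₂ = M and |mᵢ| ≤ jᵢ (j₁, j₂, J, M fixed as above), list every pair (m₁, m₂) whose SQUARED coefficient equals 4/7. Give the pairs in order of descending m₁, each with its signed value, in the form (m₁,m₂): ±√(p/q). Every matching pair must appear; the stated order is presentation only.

Admissible pairs with m₁+m₂ = M = -1/2: (-1/2,0), (1/2,-1)
  (m₁,m₂)=(1/2,-1): CG² = 4/7, CG = +√(4/7)   ← matches the target
  (m₁,m₂)=(-1/2,0): CG² = 3/7, CG = −√(3/7)
Pairs with CG² = 4/7: (1/2,-1): +√(4/7)

(1/2,-1): +√(4/7)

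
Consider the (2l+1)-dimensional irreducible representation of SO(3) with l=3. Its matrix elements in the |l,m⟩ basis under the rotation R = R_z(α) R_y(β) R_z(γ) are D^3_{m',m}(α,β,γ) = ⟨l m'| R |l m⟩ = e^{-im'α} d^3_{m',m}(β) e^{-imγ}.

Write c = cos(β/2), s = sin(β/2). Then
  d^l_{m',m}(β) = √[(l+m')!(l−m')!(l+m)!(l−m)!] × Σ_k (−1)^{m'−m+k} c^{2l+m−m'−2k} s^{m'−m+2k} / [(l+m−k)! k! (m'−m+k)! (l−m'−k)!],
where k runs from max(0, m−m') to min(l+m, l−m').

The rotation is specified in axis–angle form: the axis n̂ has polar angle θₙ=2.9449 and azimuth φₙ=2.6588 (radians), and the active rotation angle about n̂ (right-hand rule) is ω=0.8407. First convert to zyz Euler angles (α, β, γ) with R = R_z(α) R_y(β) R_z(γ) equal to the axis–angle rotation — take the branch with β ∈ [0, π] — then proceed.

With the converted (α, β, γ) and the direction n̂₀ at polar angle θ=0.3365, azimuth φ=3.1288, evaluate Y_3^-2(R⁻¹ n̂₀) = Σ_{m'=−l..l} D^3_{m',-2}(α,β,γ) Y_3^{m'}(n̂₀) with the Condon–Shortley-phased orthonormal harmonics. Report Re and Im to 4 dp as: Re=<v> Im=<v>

Axis–angle → zyz. n̂ = (sinθₙcosφₙ, sinθₙsinφₙ, cosθₙ) = (-0.173090, +0.090728, -0.980718), ω = 0.8407.
R = I cosω + sinω [n̂]ₓ + (1−cosω) n̂n̂ᵀ gives
  R = [+0.676920, +0.725513, +0.124140; -0.735974, +0.669683, +0.099336; -0.011065, -0.158606, +0.987280]
β = atan2(√(R₁₃²+R₂₃²), R₃₃) = 0.159669; α = atan2(R₂₃, R₁₃) mod 2π = 0.674860; γ = atan2(R₃₂, −R₃₁) mod 2π = 4.782038
Need the full column D^3_{m',-2} for m'=−3..3 at α=0.6749, β=0.1597, γ=4.7820.
cos(β/2)=0.996815, sin(β/2)=0.079750
d^3_{-3,-2}: single k=1 term ⇒ +0.192255;  D = +0.107455-0.159422i
d^3_{-2,-2}: k∈[0..1] ⇒ +0.981041 -0.031397 = +0.949644;  D = -0.077573-0.946470i
d^3_{-1,-2}: k∈[0..1] ⇒ -0.248200 +0.003177 = -0.245023;  D = +0.168203+0.178168i
d^3_{0,-2}: k∈[0..1] ⇒ +0.034394 -0.000220 = +0.034173;  D = -0.033842-0.004745i
d^3_{1,-2}: k∈[0..1] ⇒ -0.003177 +0.000010 = -0.003167;  D = +0.002724-0.001616i
d^3_{2,-2}: k∈[0..1] ⇒ +0.000201 -0.000000 = +0.000201;  D = -0.000071+0.000188i
d^3_{3,-2}: single k=0 term ⇒ -0.000008;  D = -0.000002-0.000007i
Y_3^{m'}(θ=0.3365,φ=3.1288) and Σ D·Y over m':
  (+0.1075-0.1594i)·(-0.0150-0.0006i)  (-0.0776-0.9465i)·(+0.1051+0.0027i)  (+0.1682+0.1782i)·(-0.3686-0.0047i)  (-0.0338-0.0047i)·(+0.5125+0.0000i)  (+0.0027-0.0016i)·(+0.3686-0.0047i)  (-0.0001+0.0002i)·(+0.1051-0.0027i)  (-0.0000-0.0000i)·(+0.0150-0.0006i)
Y_3^-2(R⁻¹ n̂) = -0.084834-0.166880i

Re=-0.0848 Im=-0.1669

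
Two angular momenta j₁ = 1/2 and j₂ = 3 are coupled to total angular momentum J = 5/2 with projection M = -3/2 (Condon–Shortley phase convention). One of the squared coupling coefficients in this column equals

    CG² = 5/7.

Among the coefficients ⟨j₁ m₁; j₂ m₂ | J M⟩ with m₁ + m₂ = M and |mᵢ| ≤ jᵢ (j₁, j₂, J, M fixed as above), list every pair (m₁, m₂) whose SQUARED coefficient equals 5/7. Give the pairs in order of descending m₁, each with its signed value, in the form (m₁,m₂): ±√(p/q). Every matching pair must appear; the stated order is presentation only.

(1/2,-2): +√(5/7)

Admissible pairs with m₁+m₂ = M = -3/2: (-1/2,-1), (1/2,-2)
  (m₁,m₂)=(1/2,-2): CG² = 5/7, CG = +√(5/7)   ← matches the target
  (m₁,m₂)=(-1/2,-1): CG² = 2/7, CG = −√(2/7)
Pairs with CG² = 5/7: (1/2,-2): +√(5/7)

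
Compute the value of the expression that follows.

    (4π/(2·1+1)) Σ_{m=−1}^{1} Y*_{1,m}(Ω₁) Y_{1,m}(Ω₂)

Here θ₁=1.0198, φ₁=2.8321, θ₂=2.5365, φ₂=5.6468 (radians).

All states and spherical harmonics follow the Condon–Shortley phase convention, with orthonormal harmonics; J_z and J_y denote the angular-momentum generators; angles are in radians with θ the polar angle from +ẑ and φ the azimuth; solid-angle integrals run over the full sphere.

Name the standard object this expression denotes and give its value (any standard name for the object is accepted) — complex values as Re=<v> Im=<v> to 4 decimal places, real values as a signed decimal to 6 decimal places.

This sum is the spherical-harmonic addition theorem: it equals the Legendre polynomial P_l(cos γ) of the angle γ between the two directions.
Summing Y*_{l m}(θ₁,φ₁)·Y_{l m}(θ₂,φ₂) over m ∈ [−1, 1]; prefactor 4π/(2·1+1) = 4.188790:
  m=-1: (-0.280376+0.089655i) × (+0.158059+0.116796i) = -0.054788-0.018576i  (running Σ = -0.054788-0.018576i)
  m=0: (+0.255801-0.000000i) × (-0.401851+0.000000i) = -0.102794+0.000000i  (running Σ = -0.157581-0.018576i)
  m=1: (+0.280376+0.089655i) × (-0.158059+0.116796i) = -0.054788+0.018576i  (running Σ = -0.212369+0.000000i)
Accumulated sum -0.212369+0.000000i; after 4π/(2l+1) scaling, -0.889569+0.000000i ⇒ P_1 = -0.889569

Legendre polynomial (addition theorem), -0.889569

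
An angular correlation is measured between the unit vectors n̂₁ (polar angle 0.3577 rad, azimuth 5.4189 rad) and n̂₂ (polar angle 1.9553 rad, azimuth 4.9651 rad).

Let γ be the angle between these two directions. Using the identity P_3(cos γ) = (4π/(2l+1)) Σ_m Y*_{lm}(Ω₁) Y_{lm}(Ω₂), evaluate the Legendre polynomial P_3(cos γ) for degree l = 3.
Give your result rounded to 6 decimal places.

0.088944

Expand P_3 via completeness: Σ_{m} conj(Y_{3,m}) at Ω₁ times Y_{3,m} at Ω₂ —
  term(m=-3) = (0.001237, 0.005821)   from Y*(Ω₁)=(-0.015278, -0.009340), Y(Ω₂)=(-0.228508, -0.241321)
  term(m=-2) = (-0.023798, -0.030462)   from Y*(Ω₁)=(-0.018438, -0.115892), Y(Ω₂)=(0.288223, -0.159492)
  term(m=-1) = (-0.030598, -0.014924)   from Y*(Ω₁)=(0.248803, -0.291516), Y(Ω₂)=(-0.022209, -0.086006)
  term(m=+0) = (0.155864, 0.000000)   from Y*(Ω₁)=(0.484861, -0.000000), Y(Ω₂)=(0.321460, 0.000000)
  term(m=+1) = (-0.030598, 0.014924)   from Y*(Ω₁)=(-0.248803, -0.291516), Y(Ω₂)=(0.022209, -0.086006)
  term(m=+2) = (-0.023798, 0.030462)   from Y*(Ω₁)=(-0.018438, 0.115892), Y(Ω₂)=(0.288223, 0.159492)
  term(m=+3) = (0.001237, -0.005821)   from Y*(Ω₁)=(0.015278, -0.009340), Y(Ω₂)=(0.228508, -0.241321)
Total Σ_m = (0.049545, -0.000000). Multiply by 1.795196: (0.088944, -0.000000). P_3(cos γ) = 0.088944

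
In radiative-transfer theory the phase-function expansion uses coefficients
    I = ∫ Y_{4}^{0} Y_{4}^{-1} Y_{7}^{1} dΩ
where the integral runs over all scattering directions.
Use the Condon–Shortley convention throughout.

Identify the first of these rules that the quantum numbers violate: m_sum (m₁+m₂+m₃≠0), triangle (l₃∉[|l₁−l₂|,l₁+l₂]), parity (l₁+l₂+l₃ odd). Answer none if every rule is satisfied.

parity

azimuthal sum: 0 − 1 + 1 = 0  ✓
0 ≤ 7 ≤ 8 (triangle on l)  ✓
L = 4 + 4 + 7 = 15 (odd)  ✗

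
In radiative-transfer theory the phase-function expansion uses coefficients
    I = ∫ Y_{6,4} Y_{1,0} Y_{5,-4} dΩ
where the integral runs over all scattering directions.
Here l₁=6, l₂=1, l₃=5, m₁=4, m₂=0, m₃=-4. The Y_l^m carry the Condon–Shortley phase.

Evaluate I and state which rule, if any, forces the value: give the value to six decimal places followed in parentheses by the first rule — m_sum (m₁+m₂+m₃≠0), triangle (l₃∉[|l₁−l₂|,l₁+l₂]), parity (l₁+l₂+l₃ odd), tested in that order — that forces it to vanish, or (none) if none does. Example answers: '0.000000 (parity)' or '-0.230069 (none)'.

m-sum 0 ✓  L=12 even ✓  5≤5≤7 ✓
Π(2lᵢ+1) = 13×3×11 = 429
triangle coeff Δ(6,1,5) = 1/858
Σ_t [1,1]: t=1:−1/14400 = -1/14400
(3j)²=6/143 [(6 1 5; 0 0 0)], sign=+1
Σ_t [1,1]: t=1:−1/362880 = -1/362880
(3j)²=10/429 [(6 1 5; 4 0 -4)], sign=+1
⇒ 4πI² = 60/143
I = (+1)√(60/143/(4π)) = 0.18272698
No selection rule forces the value: the integral is nonzero (none).

0.182727 (none)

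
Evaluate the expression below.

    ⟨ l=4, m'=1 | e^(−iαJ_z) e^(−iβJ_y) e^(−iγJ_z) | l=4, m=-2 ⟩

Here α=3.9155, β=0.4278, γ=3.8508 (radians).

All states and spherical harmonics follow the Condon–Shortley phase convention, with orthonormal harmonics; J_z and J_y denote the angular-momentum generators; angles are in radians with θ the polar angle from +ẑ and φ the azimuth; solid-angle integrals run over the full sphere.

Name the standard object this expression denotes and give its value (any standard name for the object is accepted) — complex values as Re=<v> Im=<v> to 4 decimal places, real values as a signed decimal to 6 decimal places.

This is a Wigner D-matrix element — the rotation-matrix element ⟨l m'| R(α,β,γ) |l m⟩ in the angular-momentum basis.
Split into d^4_{1,-2}(β=0.4278) × two z-phases.
Half-angle: c=0.977210, s=0.212273. N=√(120·6·2·720)=1018.233765
The bounds max(0,m−m')=0 and min(l+m,l−m')=2 give 3 terms
  k=0: (−1)^3·1018.2338/(72)·0.9772^5·0.2123^3 = -0.120542
  k=1: (−1)^4·1018.2338/(48)·0.9772^3·0.2123^5 = +0.008532
  k=2: (−1)^5·1018.2338/(240)·0.9772^1·0.2123^7 = -0.000081
d^4_{1,-2}(0.4278) = -0.120542 +0.008532 -0.000081 = -0.112090
D = (-0.715185+0.698935i)·(-0.112090)·(+0.151793+0.988412i) = +0.089605+0.067344i

Wigner D-matrix element, Re=0.0896 Im=0.0673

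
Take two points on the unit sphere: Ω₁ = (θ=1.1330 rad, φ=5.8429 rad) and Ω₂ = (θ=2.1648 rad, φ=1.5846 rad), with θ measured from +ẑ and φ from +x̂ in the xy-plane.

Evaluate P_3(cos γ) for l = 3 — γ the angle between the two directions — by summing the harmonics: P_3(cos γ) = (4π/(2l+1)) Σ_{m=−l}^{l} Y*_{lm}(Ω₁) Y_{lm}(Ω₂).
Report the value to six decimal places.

0.395245

Expand P_3 via completeness: Σ_{m} conj(Y_{3,m}) at Ω₁ times Y_{3,m} at Ω₂ —
  [-3]  conj(Y_{3,-3})(Ω₁) = +0.076667-0.300328i ; Y_{3,-3}(Ω₂) = +0.009830+0.237246i ; Δ = +0.072005+0.015237i
  [-2]  conj(Y_{3,-2})(Ω₁) = +0.226284-0.274046i ; Y_{3,-2}(Ω₂) = +0.392666-0.010843i ; Δ = +0.085882-0.110062i
  [-1]  conj(Y_{3,-1})(Ω₁) = -0.026837+0.012644i ; Y_{3,-1}(Ω₂) = -0.002093-0.151633i ; Δ = +0.001973+0.004043i
  [+0]  conj(Y_{3,0})(Ω₁) = -0.332447-0.000000i ; Y_{3,0}(Ω₂) = +0.299459+0.000000i ; Δ = -0.099554-0.000000i
  [+1]  conj(Y_{3,1})(Ω₁) = +0.026837+0.012644i ; Y_{3,1}(Ω₂) = +0.002093-0.151633i ; Δ = +0.001973-0.004043i
  [+2]  conj(Y_{3,2})(Ω₁) = +0.226284+0.274046i ; Y_{3,2}(Ω₂) = +0.392666+0.010843i ; Δ = +0.085882+0.110062i
  [+3]  conj(Y_{3,3})(Ω₁) = -0.076667-0.300328i ; Y_{3,3}(Ω₂) = -0.009830+0.237246i ; Δ = +0.072005-0.015237i
Σ over m = +0.220168+0.000000i; ×(4π/7) → +0.395245+0.000000i. Real part: 0.395245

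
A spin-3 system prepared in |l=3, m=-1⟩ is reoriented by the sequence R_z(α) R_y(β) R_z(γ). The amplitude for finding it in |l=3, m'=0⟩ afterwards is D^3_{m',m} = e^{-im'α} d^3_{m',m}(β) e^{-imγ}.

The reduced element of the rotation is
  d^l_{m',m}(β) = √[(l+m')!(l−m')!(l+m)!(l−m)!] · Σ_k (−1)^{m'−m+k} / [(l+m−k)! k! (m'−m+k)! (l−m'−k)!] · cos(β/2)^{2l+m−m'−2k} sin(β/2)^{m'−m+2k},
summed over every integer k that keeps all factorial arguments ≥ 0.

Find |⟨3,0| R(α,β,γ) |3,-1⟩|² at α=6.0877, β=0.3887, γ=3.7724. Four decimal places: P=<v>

P=0.2901

First d^3_{0,-1}(β=0.3887), then the phase factors e^{-i(0)α} and e^{-i(-1)γ}:
c=cos(0.388700/2)=0.981173, s=sin(0.388700/2)=0.193129; N=√[6·6·2·24]=41.569219
k∈{0,1,2} keeps every argument non-negative
  k=0: (−1)^1·41.5692/(12)·0.9812^5·0.1931^1 = -0.608368
  k=1: (−1)^2·41.5692/(4)·0.9812^3·0.1931^3 = +0.070712
  k=2: (−1)^3·41.5692/(12)·0.9812^1·0.1931^5 = -0.000913
d^3_{0,-1}(0.3887) = -0.608368 +0.070712 -0.000913 = -0.538570
|D^3_{0,-1}|² = |d^3_{0,-1}(β)|² = (-0.538570)² = 0.290058 (the z-rotation phases have unit modulus)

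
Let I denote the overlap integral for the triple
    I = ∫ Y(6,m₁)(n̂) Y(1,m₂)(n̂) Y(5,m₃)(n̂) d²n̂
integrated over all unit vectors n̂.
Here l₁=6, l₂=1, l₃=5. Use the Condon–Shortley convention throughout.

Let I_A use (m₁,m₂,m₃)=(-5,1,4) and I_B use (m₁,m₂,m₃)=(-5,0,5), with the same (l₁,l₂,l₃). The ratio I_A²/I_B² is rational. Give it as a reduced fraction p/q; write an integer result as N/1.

5/1

Shared (l₁,l₂,l₃)=(6,1,5): N and (l;000)² cancel in I_A²/I_B².
A: Δ = 2!·10!·0!/13! = 1/858; Racah Σ t=2..2: t=2:+1/725760 = 1/725760; ⇒ 3j(6 1 5; -5 1 4)² = 5/78, sgn -1
B: Δ = 2!·10!·0!/13! = 1/858; Racah Σ t=1..1: t=1:−1/3628800 = -1/3628800; ⇒ 3j(6 1 5; -5 0 5)² = 1/78, sgn -1
I_A²/I_B² = (5/78)/(1/78) = 5/1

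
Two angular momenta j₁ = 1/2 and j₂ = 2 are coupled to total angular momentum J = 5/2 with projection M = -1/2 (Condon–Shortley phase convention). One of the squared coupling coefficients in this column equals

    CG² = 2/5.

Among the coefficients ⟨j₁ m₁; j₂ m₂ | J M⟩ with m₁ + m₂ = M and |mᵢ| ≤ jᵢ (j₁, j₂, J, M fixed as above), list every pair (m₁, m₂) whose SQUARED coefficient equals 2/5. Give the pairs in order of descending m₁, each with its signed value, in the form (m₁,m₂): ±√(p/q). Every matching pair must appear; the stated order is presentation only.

Admissible pairs with m₁+m₂ = M = -1/2: (-1/2,0), (1/2,-1)
  (m₁,m₂)=(1/2,-1): CG² = 2/5, CG = +√(2/5)   ← matches the target
  (m₁,m₂)=(-1/2,0): CG² = 3/5, CG = +√(3/5)
Pairs with CG² = 2/5: (1/2,-1): +√(2/5)

(1/2,-1): +√(2/5)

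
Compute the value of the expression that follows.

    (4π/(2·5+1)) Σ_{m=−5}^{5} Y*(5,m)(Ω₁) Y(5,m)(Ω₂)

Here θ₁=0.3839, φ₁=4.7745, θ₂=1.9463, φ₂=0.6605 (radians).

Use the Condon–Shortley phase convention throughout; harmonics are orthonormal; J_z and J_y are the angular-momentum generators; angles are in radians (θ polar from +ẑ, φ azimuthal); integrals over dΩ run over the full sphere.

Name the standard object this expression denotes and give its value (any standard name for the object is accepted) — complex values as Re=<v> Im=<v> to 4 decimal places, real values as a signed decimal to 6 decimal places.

Legendre polynomial (addition theorem), -0.005185

This sum is the spherical-harmonic addition theorem: it equals the Legendre polynomial P_l(cos γ) of the angle γ between the two directions.
Addition theorem: P_5(cos γ) = (4π/11) Σ_m Y*_{lm}(Ω₁) Y_{lm}(Ω₂), m = −5…5:
  [-5]  conj(Y_{5,-5})(Ω₁) = +0.001045-0.003257i ; Y_{5,-5}(Ω₂) = -0.319274+0.051822i ; Δ = -0.000165+0.001094i
  [-4]  conj(Y_{5,-4})(Ω₁) = +0.025958+0.006585i ; Y_{5,-4}(Ω₂) = +0.353933+0.193167i ; Δ = +0.007915+0.007345i
  [-3]  conj(Y_{5,-3})(Ω₁) = -0.022687+0.120341i ; Y_{5,-3}(Ω₂) = -0.023409-0.053757i ; Δ = +0.007000-0.001598i
  [-2]  conj(Y_{5,-2})(Ω₁) = -0.345423-0.043131i ; Y_{5,-2}(Ω₂) = +0.079325-0.310927i ; Δ = -0.040811+0.103980i
  [-1]  conj(Y_{5,-1})(Ω₁) = +0.033398-0.537024i ; Y_{5,-1}(Ω₂) = -0.118378+0.091969i ; Δ = +0.045436+0.066644i
  [+0]  conj(Y_{5,0})(Ω₁) = +0.150086-0.000000i ; Y_{5,0}(Ω₂) = -0.288427+0.000000i ; Δ = -0.043289+0.000000i
  [+1]  conj(Y_{5,1})(Ω₁) = -0.033398-0.537024i ; Y_{5,1}(Ω₂) = +0.118378+0.091969i ; Δ = +0.045436-0.066644i
  [+2]  conj(Y_{5,2})(Ω₁) = -0.345423+0.043131i ; Y_{5,2}(Ω₂) = +0.079325+0.310927i ; Δ = -0.040811-0.103980i
  [+3]  conj(Y_{5,3})(Ω₁) = +0.022687+0.120341i ; Y_{5,3}(Ω₂) = +0.023409-0.053757i ; Δ = +0.007000+0.001598i
  [+4]  conj(Y_{5,4})(Ω₁) = +0.025958-0.006585i ; Y_{5,4}(Ω₂) = +0.353933-0.193167i ; Δ = +0.007915-0.007345i
  [+5]  conj(Y_{5,5})(Ω₁) = -0.001045-0.003257i ; Y_{5,5}(Ω₂) = +0.319274+0.051822i ; Δ = -0.000165-0.001094i
Total Σ_m = -0.004539-0.000000i. Multiply by 1.142397: -0.005185-0.000000i. P_5(cos γ) = -0.005185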